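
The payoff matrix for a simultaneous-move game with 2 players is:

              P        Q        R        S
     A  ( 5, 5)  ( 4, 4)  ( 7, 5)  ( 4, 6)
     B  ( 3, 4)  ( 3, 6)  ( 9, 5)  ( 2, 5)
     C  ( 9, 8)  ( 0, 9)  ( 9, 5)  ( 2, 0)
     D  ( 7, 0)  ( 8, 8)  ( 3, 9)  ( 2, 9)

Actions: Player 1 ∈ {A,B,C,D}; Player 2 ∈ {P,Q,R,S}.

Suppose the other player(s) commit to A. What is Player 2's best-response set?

argmax u_2 = {S}

u_2(P vs A) = 5
u_2(Q vs A) = 4
u_2(R vs A) = 5
u_2(S vs A) = 6
max payoff 6 at {S}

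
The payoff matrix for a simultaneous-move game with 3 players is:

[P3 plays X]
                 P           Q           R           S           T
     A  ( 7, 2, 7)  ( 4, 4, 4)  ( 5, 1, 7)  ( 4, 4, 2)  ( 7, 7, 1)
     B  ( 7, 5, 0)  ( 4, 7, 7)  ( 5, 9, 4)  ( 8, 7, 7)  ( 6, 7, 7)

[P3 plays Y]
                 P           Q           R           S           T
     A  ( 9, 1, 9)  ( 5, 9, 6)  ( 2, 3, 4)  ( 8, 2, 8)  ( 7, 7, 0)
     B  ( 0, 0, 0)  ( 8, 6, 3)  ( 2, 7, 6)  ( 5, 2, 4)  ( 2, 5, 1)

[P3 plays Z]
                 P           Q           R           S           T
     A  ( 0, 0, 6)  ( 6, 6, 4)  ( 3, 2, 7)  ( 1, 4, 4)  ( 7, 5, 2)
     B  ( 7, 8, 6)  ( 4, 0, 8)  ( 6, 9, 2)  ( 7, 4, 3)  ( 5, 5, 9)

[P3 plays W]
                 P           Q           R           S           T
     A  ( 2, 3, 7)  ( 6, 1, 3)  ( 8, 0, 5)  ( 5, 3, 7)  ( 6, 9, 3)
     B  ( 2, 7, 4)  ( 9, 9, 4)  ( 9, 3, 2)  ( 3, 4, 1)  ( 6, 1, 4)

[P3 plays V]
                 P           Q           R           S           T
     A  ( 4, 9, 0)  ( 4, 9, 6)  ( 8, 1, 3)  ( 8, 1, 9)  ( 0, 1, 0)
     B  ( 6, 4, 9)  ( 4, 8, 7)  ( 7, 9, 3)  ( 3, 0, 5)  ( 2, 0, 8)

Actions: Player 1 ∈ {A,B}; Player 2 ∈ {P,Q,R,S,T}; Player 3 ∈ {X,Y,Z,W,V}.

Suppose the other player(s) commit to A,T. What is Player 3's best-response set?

u_3(X vs A,T) = 1
u_3(Y vs A,T) = 0
u_3(Z vs A,T) = 2
u_3(W vs A,T) = 3
u_3(V vs A,T) = 0
max payoff 3 at {W}

BR_3 = {W}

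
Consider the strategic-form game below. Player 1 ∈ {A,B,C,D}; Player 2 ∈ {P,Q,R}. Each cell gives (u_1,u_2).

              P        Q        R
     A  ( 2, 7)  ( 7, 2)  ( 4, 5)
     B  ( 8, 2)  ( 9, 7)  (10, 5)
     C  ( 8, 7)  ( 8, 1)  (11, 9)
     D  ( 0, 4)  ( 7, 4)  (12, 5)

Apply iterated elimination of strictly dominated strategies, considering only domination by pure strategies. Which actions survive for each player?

Survivors P1:{B,C,D} P2:{Q,R}

P1 drop A (B beats it: P:8>2 Q:9>7 R:10>4)
P2 drop P (R beats it: B:5>2 C:9>7 D:5>4)
P1→{B,C,D} P2→{Q,R}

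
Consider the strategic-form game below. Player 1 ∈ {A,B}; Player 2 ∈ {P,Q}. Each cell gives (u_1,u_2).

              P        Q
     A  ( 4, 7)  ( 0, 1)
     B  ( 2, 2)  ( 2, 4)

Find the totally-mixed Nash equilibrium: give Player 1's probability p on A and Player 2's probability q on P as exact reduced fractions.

P1 indiff ⇒ q·4+(1-q)·0 = q·2+(1-q)·2 ⇒ q(2) = (1-q)(2) ⇒ q = 1/2
P2 indiff ⇒ p·7+(1-p)·2 = p·1+(1-p)·4 ⇒ p(6) = (1-p)(2) ⇒ p = 1/4

P1 mixes 1/4 on A; P2 mixes 1/2 on P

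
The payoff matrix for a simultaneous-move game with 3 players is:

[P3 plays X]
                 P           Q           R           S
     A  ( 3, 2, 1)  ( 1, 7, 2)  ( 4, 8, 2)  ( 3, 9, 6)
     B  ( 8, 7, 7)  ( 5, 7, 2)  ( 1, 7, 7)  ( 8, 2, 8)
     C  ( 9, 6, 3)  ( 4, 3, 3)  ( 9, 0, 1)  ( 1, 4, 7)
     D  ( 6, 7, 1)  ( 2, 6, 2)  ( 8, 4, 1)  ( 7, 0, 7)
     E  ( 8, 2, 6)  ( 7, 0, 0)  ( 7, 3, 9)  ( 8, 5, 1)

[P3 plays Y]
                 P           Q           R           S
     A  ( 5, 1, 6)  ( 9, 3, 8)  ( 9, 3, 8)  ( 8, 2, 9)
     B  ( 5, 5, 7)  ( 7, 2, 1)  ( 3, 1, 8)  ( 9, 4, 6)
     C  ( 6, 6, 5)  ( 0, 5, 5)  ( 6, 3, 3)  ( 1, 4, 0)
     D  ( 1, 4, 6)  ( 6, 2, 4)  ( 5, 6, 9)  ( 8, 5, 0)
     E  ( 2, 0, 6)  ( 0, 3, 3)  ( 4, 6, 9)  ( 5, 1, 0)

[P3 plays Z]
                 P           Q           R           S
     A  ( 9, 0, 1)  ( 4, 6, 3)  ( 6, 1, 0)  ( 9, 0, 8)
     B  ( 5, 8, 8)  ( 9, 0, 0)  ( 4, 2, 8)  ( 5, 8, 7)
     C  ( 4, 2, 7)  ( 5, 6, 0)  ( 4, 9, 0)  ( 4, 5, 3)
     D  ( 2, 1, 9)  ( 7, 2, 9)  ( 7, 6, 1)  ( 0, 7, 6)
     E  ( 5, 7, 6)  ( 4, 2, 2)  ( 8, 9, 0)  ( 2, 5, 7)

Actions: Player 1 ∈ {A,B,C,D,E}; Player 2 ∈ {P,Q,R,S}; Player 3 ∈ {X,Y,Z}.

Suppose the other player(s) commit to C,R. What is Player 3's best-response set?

u_3(X vs C,R) = 1
u_3(Y vs C,R) = 3
u_3(Z vs C,R) = 0
max payoff 3 at {Y}

argmax u_3 = {Y}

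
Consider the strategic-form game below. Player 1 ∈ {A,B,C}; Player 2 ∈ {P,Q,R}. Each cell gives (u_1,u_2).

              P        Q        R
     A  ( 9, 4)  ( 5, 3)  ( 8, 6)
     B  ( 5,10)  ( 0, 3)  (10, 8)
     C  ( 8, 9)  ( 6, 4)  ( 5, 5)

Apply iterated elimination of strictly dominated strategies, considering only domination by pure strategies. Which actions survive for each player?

Remaining: P1:{A,B} P2:{P,R}

P2 drop Q (P beats it: A:4>3 B:10>3 C:9>4)
P1 drop C (A beats it: P:9>8 R:8>5)
P1→{A,B} P2→{P,R}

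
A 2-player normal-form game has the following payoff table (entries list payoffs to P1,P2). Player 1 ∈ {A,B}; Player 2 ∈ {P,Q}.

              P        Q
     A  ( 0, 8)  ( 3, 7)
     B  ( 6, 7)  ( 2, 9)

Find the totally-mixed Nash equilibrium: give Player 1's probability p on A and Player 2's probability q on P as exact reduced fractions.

P1 indiff ⇒ q·0+(1-q)·3 = q·6+(1-q)·2 ⇒ q(-6) = (1-q)(-1) ⇒ q = 1/7
P2 indiff ⇒ p·8+(1-p)·7 = p·7+(1-p)·9 ⇒ p(1) = (1-p)(2) ⇒ p = 2/3

P1 mixes 2/3 on A; P2 mixes 1/7 on P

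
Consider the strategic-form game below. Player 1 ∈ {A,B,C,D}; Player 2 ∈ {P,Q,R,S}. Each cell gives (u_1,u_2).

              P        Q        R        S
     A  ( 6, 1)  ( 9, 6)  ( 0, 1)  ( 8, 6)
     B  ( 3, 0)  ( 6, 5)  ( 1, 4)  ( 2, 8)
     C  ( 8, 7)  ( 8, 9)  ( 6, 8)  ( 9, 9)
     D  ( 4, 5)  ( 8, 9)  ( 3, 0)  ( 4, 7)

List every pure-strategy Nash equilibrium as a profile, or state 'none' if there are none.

(A,P): not NE [P1→C gives 8>6; P2→S gives 6>1]
(A,Q): NE
(A,R): not NE [P1→C gives 6>0; P2→S gives 6>1]
(A,S): not NE [P1→C gives 9>8]
(B,P): not NE [P1→C gives 8>3; P2→S gives 8>0]
(B,Q): not NE [P1→A gives 9>6; P2→S gives 8>5]
(B,R): not NE [P1→C gives 6>1; P2→S gives 8>4]
(B,S): not NE [P1→C gives 9>2]
(C,P): not NE [P2→S gives 9>7]
(C,Q): not NE [P1→A gives 9>8]
(C,R): not NE [P2→S gives 9>8]
(C,S): NE
(D,P): not NE [P1→C gives 8>4; P2→Q gives 9>5]
(D,Q): not NE [P1→A gives 9>8]
(D,R): not NE [P1→C gives 6>3; P2→Q gives 9>0]
(D,S): not NE [P1→C gives 9>4; P2→Q gives 9>7]

NE set: (A,Q), (C,S)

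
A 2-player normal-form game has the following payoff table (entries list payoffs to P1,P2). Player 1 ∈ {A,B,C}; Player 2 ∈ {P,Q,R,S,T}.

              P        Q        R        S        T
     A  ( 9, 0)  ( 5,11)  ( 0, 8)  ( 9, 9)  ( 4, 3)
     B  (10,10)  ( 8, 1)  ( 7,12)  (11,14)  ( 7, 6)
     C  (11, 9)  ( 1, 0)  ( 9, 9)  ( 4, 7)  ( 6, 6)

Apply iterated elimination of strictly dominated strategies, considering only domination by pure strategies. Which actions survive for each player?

Remaining: P1:{B,C} P2:{P,R,S}

P1 drop A (B beats it: P:10>9 Q:8>5 R:7>0 S:11>9 T:7>4)
P2 drop Q (P beats it: B:10>1 C:9>0)
P2 drop T (P beats it: B:10>6 C:9>6)
P1→{B,C} P2→{P,R,S}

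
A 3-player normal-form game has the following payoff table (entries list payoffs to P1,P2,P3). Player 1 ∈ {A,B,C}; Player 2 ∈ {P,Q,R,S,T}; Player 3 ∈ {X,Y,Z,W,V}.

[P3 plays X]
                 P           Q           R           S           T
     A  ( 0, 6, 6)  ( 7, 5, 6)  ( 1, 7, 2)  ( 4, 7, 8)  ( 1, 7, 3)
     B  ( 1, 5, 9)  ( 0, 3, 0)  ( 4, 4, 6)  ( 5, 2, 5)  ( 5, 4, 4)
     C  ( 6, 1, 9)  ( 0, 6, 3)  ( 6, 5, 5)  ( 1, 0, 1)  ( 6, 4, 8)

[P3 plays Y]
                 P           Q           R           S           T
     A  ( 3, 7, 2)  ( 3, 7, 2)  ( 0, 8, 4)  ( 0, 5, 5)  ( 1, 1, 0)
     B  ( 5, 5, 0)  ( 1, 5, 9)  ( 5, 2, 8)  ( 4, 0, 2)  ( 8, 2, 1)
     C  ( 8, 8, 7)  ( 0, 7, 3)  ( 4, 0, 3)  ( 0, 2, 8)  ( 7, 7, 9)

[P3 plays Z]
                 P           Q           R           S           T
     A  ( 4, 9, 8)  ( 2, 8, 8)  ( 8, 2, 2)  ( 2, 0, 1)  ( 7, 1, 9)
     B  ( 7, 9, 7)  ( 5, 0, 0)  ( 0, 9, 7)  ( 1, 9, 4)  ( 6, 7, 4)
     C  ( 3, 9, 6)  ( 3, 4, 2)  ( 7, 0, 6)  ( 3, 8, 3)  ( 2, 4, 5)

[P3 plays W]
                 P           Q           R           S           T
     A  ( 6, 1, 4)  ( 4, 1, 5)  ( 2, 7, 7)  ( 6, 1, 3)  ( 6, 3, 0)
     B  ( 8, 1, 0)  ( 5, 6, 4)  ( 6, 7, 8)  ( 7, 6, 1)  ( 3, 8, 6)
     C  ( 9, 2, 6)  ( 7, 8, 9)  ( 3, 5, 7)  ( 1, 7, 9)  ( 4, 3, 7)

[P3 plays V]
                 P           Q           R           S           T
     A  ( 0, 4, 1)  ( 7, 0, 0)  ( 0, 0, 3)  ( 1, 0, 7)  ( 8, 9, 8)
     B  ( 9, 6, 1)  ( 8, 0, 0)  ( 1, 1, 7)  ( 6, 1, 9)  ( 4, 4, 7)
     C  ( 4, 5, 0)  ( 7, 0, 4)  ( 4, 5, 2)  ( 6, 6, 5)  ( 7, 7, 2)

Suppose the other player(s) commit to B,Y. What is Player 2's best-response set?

BR_2 = {P,Q}

u_2(P vs B,Y) = 5
u_2(Q vs B,Y) = 5
u_2(R vs B,Y) = 2
u_2(S vs B,Y) = 0
u_2(T vs B,Y) = 2
max payoff 5 at {P,Q}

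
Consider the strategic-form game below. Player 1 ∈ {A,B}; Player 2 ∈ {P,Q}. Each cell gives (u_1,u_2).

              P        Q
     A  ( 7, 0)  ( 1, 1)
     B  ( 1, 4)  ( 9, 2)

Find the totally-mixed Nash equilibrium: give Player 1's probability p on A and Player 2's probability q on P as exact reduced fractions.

P1 indiff ⇒ q·7+(1-q)·1 = q·1+(1-q)·9 ⇒ q(6) = (1-q)(8) ⇒ q = 4/7
P2 indiff ⇒ p·0+(1-p)·4 = p·1+(1-p)·2 ⇒ p(-1) = (1-p)(-2) ⇒ p = 2/3

p=2/3, q=4/7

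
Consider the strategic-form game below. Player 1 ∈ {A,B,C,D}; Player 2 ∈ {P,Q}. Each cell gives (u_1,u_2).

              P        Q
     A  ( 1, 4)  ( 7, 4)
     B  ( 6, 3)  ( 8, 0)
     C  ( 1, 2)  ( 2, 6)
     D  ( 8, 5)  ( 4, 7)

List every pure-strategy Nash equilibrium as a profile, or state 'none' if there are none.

(A,P): not NE [P1→D gives 8>1]
(A,Q): not NE [P1→B gives 8>7]
(B,P): not NE [P1→D gives 8>6]
(B,Q): not NE [P2→P gives 3>0]
(C,P): not NE [P1→D gives 8>1; P2→Q gives 6>2]
(C,Q): not NE [P1→B gives 8>2]
(D,P): not NE [P2→Q gives 7>5]
(D,Q): not NE [P1→B gives 8>4]

No pure NE.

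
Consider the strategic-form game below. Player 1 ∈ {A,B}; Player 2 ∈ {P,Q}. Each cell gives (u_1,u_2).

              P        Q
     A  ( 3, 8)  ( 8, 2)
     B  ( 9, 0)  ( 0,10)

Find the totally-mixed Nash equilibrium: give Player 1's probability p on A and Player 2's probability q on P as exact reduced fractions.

P1 indiff ⇒ q·3+(1-q)·8 = q·9+(1-q)·0 ⇒ q(-6) = (1-q)(-8) ⇒ q = 4/7
P2 indiff ⇒ p·8+(1-p)·0 = p·2+(1-p)·10 ⇒ p(6) = (1-p)(10) ⇒ p = 5/8

(p,q) = (5/8, 4/7)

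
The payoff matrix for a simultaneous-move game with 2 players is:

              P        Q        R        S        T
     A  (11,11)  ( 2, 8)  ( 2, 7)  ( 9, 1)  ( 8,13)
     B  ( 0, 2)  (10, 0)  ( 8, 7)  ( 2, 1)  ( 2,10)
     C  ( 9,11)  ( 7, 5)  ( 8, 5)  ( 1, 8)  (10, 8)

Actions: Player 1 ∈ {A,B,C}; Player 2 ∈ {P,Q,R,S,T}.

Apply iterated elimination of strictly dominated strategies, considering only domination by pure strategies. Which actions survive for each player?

P2 drop Q (P beats it: A:11>8 B:2>0 C:11>5)
P2 drop R (T beats it: A:13>7 B:10>7 C:8>5)
P1 drop B (A beats it: P:11>0 S:9>2 T:8>2)
P2 drop S (P beats it: A:11>1 C:11>8)
P1→{A,C} P2→{P,T}

Remaining: P1:{A,C} P2:{P,T}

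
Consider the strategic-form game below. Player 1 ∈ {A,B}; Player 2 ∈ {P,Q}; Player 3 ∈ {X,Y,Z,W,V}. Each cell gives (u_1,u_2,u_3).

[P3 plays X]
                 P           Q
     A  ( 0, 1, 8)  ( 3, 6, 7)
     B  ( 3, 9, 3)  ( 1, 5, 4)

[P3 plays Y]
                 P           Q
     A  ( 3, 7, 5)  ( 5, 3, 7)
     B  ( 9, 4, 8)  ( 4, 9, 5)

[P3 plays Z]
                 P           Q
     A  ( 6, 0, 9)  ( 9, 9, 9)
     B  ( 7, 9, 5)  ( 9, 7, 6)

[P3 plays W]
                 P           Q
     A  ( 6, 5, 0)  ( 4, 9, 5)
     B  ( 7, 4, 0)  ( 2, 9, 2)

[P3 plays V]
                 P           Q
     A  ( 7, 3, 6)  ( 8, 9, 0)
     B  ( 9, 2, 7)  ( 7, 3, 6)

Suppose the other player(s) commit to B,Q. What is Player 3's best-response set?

u_3(X vs B,Q) = 4
u_3(Y vs B,Q) = 5
u_3(Z vs B,Q) = 6
u_3(W vs B,Q) = 2
u_3(V vs B,Q) = 6
max payoff 6 at {Z,V}

argmax u_3 = {Z,V}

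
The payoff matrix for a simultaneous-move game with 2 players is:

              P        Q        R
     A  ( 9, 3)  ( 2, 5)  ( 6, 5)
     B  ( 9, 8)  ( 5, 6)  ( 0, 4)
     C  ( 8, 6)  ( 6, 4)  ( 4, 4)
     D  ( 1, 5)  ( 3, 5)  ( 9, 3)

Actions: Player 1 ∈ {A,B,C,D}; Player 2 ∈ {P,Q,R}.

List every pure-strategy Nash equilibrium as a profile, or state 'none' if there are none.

(A,P): not NE [P2→R gives 5>3]
(A,Q): not NE [P1→C gives 6>2]
(A,R): not NE [P1→D gives 9>6]
(B,P): NE
(B,Q): not NE [P1→C gives 6>5; P2→P gives 8>6]
(B,R): not NE [P1→D gives 9>0; P2→P gives 8>4]
(C,P): not NE [P1→B gives 9>8]
(C,Q): not NE [P2→P gives 6>4]
(C,R): not NE [P1→D gives 9>4; P2→P gives 6>4]
(D,P): not NE [P1→B gives 9>1]
(D,Q): not NE [P1→C gives 6>3]
(D,R): not NE [P2→Q gives 5>3]

PSNE = {(B,P)}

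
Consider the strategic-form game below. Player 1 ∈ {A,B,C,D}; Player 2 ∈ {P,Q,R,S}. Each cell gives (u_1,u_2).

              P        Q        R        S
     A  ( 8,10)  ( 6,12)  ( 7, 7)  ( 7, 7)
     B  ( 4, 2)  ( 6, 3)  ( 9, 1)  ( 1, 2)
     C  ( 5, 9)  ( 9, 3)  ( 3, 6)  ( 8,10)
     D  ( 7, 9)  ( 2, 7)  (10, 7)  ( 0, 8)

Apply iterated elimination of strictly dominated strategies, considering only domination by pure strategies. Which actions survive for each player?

IESDS → P1:{A,C} P2:{P,Q,S}

P2 drop R (P beats it: A:10>7 B:2>1 C:9>6 D:9>7)
P1 drop B (C beats it: P:5>4 Q:9>6 S:8>1)
P1 drop D (A beats it: P:8>7 Q:6>2 S:7>0)
P1→{A,C} P2→{P,Q,S}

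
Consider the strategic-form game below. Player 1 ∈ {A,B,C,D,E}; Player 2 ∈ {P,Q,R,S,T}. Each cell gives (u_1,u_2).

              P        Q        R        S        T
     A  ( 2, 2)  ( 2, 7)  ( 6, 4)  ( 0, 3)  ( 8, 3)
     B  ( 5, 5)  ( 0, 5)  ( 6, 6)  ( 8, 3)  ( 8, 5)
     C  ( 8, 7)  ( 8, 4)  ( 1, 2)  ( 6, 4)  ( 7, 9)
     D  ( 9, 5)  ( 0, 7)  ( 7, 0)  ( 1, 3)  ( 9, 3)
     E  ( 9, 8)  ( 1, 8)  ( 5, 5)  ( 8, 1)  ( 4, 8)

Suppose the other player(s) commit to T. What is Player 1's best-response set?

u_1(A vs T) = 8
u_1(B vs T) = 8
u_1(C vs T) = 7
u_1(D vs T) = 9
u_1(E vs T) = 4
max payoff 9 at {D}

BR_1 = {D}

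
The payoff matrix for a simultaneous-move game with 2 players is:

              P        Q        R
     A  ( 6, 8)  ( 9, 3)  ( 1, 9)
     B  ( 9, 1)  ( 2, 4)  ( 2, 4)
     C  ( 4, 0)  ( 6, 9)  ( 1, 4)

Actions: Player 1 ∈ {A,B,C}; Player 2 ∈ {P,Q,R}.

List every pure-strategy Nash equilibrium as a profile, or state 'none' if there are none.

NE set: (B,R)

(A,P): not NE [P1→B gives 9>6; P2→R gives 9>8]
(A,Q): not NE [P2→R gives 9>3]
(A,R): not NE [P1→B gives 2>1]
(B,P): not NE [P2→R gives 4>1]
(B,Q): not NE [P1→A gives 9>2]
(B,R): NE
(C,P): not NE [P1→B gives 9>4; P2→Q gives 9>0]
(C,Q): not NE [P1→A gives 9>6]
(C,R): not NE [P1→B gives 2>1; P2→Q gives 9>4]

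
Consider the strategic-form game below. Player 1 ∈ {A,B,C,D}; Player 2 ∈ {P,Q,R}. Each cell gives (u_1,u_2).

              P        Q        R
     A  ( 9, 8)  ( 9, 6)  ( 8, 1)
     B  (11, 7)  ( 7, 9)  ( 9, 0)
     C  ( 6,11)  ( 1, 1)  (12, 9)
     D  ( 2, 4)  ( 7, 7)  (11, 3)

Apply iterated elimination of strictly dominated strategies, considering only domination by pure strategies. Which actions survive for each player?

P2 drop R (P beats it: A:8>1 B:7>0 C:11>9 D:4>3)
P1 drop C (A beats it: P:9>6 Q:9>1)
P1 drop D (A beats it: P:9>2 Q:9>7)
P1→{A,B} P2→{P,Q}

IESDS → P1:{A,B} P2:{P,Q}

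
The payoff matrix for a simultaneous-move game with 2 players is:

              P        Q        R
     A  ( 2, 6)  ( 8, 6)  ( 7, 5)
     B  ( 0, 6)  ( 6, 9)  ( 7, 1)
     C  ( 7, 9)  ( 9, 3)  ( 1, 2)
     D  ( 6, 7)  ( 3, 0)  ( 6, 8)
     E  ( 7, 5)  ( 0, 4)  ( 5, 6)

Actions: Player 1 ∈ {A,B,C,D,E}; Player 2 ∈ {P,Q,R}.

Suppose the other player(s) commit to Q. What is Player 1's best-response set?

BR_1 = {C}

u_1(A vs Q) = 8
u_1(B vs Q) = 6
u_1(C vs Q) = 9
u_1(D vs Q) = 3
u_1(E vs Q) = 0
max payoff 9 at {C}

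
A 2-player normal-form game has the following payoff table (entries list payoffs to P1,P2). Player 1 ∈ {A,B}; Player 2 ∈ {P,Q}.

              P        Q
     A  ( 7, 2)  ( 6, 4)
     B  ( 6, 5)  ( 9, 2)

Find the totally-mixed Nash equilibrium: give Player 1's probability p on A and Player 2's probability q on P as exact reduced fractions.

(p,q) = (3/5, 3/4)

P1 indiff ⇒ q·7+(1-q)·6 = q·6+(1-q)·9 ⇒ q(1) = (1-q)(3) ⇒ q = 3/4
P2 indiff ⇒ p·2+(1-p)·5 = p·4+(1-p)·2 ⇒ p(-2) = (1-p)(-3) ⇒ p = 3/5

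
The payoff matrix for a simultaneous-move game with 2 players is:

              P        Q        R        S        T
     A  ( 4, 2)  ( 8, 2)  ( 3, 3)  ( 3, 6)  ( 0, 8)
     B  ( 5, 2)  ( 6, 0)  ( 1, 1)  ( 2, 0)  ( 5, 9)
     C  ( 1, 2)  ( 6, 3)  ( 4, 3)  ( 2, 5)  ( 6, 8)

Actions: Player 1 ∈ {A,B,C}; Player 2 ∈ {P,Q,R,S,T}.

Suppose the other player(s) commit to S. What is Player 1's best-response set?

u_1(A vs S) = 3
u_1(B vs S) = 2
u_1(C vs S) = 2
max payoff 3 at {A}

P1 best: {A}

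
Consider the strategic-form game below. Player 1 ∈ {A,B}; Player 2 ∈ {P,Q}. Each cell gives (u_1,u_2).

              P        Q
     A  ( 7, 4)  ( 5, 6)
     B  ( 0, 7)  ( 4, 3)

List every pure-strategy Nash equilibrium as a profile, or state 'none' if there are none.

(A,P): not NE [P2→Q gives 6>4]
(A,Q): NE
(B,P): not NE [P1→A gives 7>0]
(B,Q): not NE [P1→A gives 5>4; P2→P gives 7>3]

Nash profiles: (A,Q)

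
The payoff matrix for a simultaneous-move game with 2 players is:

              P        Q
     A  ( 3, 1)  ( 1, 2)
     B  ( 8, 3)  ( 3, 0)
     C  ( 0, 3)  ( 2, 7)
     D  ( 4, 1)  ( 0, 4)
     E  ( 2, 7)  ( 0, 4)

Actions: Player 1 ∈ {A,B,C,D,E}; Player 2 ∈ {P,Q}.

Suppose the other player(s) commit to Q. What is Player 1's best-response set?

argmax u_1 = {B}

u_1(A vs Q) = 1
u_1(B vs Q) = 3
u_1(C vs Q) = 2
u_1(D vs Q) = 0
u_1(E vs Q) = 0
max payoff 3 at {B}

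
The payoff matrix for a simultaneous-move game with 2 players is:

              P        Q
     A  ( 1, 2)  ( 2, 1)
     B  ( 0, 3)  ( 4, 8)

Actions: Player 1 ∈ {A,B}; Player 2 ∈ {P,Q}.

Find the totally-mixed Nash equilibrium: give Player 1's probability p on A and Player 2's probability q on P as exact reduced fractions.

p=5/6, q=2/3

P1 indiff ⇒ q·1+(1-q)·2 = q·0+(1-q)·4 ⇒ q(1) = (1-q)(2) ⇒ q = 2/3
P2 indiff ⇒ p·2+(1-p)·3 = p·1+(1-p)·8 ⇒ p(1) = (1-p)(5) ⇒ p = 5/6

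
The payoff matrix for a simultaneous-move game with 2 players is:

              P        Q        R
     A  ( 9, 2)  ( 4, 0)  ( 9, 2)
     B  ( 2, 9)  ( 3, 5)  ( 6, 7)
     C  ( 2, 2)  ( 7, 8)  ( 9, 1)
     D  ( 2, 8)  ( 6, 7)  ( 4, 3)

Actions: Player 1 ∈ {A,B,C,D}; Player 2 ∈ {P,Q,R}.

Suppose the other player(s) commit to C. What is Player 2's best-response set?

u_2(P vs C) = 2
u_2(Q vs C) = 8
u_2(R vs C) = 1
max payoff 8 at {Q}

BR_2 = {Q}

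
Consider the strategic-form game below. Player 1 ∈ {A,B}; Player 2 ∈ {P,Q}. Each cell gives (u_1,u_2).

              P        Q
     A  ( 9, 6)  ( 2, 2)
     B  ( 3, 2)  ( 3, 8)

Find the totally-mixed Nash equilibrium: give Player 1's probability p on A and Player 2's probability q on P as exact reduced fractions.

p=3/5, q=1/7

P1 indiff ⇒ q·9+(1-q)·2 = q·3+(1-q)·3 ⇒ q(6) = (1-q)(1) ⇒ q = 1/7
P2 indiff ⇒ p·6+(1-p)·2 = p·2+(1-p)·8 ⇒ p(4) = (1-p)(6) ⇒ p = 3/5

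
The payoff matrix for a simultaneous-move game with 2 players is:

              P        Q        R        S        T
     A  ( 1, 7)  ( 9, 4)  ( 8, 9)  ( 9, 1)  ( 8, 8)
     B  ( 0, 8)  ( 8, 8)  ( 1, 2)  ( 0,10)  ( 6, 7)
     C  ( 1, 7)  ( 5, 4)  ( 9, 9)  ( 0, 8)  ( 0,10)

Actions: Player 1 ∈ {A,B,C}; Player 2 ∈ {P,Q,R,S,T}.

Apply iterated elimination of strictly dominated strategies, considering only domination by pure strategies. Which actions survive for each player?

Remaining: P1:{A,C} P2:{R,T}

P1 drop B (A beats it: P:1>0 Q:9>8 R:8>1 S:9>0 T:8>6)
P2 drop P (R beats it: A:9>7 C:9>7)
P2 drop Q (R beats it: A:9>4 C:9>4)
P2 drop S (R beats it: A:9>1 C:9>8)
P1→{A,C} P2→{R,T}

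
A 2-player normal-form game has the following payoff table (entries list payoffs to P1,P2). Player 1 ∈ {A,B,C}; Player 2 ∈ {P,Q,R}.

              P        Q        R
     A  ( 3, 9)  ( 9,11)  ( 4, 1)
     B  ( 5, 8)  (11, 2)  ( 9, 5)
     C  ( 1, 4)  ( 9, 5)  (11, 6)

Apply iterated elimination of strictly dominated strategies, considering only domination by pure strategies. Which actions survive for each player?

P1 drop A (B beats it: P:5>3 Q:11>9 R:9>4)
P2 drop Q (R beats it: B:5>2 C:6>5)
P1→{B,C} P2→{P,R}

Survivors P1:{B,C} P2:{P,R}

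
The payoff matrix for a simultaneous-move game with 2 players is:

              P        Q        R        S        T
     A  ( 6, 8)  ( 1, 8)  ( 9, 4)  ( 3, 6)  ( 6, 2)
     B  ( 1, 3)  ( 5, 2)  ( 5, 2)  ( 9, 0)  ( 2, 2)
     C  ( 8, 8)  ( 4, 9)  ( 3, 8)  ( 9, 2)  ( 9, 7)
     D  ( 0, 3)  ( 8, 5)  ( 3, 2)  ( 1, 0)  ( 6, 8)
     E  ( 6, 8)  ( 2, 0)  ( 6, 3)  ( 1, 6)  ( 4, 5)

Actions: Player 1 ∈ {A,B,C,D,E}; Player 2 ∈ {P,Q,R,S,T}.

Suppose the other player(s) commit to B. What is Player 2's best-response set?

u_2(P vs B) = 3
u_2(Q vs B) = 2
u_2(R vs B) = 2
u_2(S vs B) = 0
u_2(T vs B) = 2
max payoff 3 at {P}

BR_2 = {P}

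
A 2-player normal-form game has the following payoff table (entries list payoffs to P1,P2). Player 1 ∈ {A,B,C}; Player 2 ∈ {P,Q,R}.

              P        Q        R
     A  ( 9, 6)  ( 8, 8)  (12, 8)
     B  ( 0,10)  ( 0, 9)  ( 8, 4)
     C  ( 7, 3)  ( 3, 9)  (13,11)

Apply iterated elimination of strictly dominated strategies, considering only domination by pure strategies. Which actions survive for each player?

Remaining: P1:{A,C} P2:{Q,R}

P1 drop B (A beats it: P:9>0 Q:8>0 R:12>8)
P2 drop P (Q beats it: A:8>6 C:9>3)
P1→{A,C} P2→{Q,R}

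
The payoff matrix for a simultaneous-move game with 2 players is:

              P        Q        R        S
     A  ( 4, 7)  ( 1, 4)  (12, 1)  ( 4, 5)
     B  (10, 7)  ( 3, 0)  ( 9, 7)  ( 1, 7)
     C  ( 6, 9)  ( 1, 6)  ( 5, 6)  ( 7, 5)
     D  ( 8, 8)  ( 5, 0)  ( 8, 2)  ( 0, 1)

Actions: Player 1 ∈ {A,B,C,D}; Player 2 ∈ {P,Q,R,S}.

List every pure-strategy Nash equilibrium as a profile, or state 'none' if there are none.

(A,P): not NE [P1→B gives 10>4]
(A,Q): not NE [P1→D gives 5>1; P2→P gives 7>4]
(A,R): not NE [P2→P gives 7>1]
(A,S): not NE [P1→C gives 7>4; P2→P gives 7>5]
(B,P): NE
(B,Q): not NE [P1→D gives 5>3; P2→S gives 7>0]
(B,R): not NE [P1→A gives 12>9]
(B,S): not NE [P1→C gives 7>1]
(C,P): not NE [P1→B gives 10>6]
(C,Q): not NE [P1→D gives 5>1; P2→P gives 9>6]
(C,R): not NE [P1→A gives 12>5; P2→P gives 9>6]
(C,S): not NE [P2→P gives 9>5]
(D,P): not NE [P1→B gives 10>8]
(D,Q): not NE [P2→P gives 8>0]
(D,R): not NE [P1→A gives 12>8; P2→P gives 8>2]
(D,S): not NE [P1→C gives 7>0; P2→P gives 8>1]

PSNE = {(B,P)}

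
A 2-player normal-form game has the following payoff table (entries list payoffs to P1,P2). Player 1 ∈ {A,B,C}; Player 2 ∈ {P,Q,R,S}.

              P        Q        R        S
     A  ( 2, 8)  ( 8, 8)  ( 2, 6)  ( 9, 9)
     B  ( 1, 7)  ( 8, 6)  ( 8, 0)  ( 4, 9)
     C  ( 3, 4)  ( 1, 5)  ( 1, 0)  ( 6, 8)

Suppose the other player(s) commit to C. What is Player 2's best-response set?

u_2(P vs C) = 4
u_2(Q vs C) = 5
u_2(R vs C) = 0
u_2(S vs C) = 8
max payoff 8 at {S}

argmax u_2 = {S}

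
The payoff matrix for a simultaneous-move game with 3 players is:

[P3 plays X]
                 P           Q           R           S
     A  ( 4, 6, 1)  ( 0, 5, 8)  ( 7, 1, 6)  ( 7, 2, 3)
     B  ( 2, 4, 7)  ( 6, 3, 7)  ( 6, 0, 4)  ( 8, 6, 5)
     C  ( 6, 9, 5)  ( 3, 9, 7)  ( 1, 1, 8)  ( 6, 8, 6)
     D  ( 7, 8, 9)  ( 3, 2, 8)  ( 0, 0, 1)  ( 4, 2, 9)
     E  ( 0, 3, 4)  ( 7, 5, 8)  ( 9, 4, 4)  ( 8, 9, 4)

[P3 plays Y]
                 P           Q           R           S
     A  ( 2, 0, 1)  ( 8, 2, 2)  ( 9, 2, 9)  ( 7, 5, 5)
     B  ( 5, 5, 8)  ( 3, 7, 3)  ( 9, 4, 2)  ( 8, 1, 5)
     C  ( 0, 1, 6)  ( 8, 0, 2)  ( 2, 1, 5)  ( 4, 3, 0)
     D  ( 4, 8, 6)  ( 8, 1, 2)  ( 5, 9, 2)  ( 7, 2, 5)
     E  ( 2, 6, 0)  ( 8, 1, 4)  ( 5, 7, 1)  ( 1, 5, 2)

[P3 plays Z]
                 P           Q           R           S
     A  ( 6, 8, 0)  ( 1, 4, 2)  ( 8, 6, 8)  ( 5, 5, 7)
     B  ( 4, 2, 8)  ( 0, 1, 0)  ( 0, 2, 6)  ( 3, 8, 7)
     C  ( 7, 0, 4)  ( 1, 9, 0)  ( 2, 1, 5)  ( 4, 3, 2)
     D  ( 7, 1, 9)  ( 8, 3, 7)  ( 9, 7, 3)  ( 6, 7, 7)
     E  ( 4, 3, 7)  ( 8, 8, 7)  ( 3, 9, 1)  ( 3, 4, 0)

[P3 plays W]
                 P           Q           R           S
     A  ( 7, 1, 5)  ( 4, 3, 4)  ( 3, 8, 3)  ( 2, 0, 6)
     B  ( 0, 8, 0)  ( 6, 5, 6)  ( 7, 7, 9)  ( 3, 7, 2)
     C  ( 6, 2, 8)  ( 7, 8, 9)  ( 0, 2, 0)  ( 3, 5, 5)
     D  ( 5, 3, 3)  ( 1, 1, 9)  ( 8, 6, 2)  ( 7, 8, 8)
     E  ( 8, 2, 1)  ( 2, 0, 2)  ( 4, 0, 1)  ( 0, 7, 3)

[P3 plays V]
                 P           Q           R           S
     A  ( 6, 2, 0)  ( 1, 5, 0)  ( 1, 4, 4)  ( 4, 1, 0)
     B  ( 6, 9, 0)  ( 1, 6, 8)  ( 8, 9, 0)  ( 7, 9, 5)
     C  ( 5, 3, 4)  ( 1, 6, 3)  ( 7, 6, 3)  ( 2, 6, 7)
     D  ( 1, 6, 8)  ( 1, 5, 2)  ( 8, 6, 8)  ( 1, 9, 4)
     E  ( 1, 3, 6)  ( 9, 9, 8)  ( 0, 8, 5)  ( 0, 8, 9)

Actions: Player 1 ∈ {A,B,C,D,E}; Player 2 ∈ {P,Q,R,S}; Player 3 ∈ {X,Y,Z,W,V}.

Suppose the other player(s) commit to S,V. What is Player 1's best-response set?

u_1(A vs S,V) = 4
u_1(B vs S,V) = 7
u_1(C vs S,V) = 2
u_1(D vs S,V) = 1
u_1(E vs S,V) = 0
max payoff 7 at {B}

argmax u_1 = {B}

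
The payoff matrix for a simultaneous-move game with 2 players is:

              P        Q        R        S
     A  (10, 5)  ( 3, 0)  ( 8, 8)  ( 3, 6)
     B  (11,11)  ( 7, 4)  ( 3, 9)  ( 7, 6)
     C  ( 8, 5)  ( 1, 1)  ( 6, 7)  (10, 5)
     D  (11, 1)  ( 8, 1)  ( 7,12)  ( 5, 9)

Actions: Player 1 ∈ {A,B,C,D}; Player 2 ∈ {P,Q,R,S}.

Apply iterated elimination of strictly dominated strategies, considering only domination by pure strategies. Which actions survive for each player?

P2 drop Q (R beats it: A:8>0 B:9>4 C:7>1 D:12>1)
P2 drop S (R beats it: A:8>6 B:9>6 C:7>5 D:12>9)
P1 drop C (A beats it: P:10>8 R:8>6)
P1→{A,B,D} P2→{P,R}

IESDS → P1:{A,B,D} P2:{P,R}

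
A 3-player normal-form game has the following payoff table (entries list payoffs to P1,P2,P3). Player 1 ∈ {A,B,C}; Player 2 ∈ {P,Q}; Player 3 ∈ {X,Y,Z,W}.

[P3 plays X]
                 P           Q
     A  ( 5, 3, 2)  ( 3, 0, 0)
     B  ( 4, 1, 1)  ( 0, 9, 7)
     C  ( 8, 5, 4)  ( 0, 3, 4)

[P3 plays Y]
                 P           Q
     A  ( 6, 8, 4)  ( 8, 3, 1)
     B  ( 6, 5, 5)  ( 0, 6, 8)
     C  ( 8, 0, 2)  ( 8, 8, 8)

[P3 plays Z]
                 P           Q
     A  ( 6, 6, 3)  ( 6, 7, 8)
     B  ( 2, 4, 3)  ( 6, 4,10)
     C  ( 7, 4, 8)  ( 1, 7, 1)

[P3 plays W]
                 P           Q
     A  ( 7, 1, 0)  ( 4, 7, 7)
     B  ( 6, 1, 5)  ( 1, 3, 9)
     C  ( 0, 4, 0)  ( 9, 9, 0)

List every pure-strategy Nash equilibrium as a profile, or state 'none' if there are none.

PSNE = {(A,Q,Z), (B,Q,Z), (C,Q,Y)}

(A,P,X): not NE [P1→C gives 8>5; P3→Y gives 4>2]
(A,P,Y): not NE [P1→C gives 8>6]
(A,P,Z): not NE [P1→C gives 7>6; P2→Q gives 7>6; P3→Y gives 4>3]
(A,P,W): not NE [P2→Q gives 7>1; P3→Y gives 4>0]
(A,Q,X): not NE [P2→P gives 3>0; P3→Z gives 8>0]
(A,Q,Y): not NE [P2→P gives 8>3; P3→Z gives 8>1]
(A,Q,Z): NE
(A,Q,W): not NE [P1→C gives 9>4; P3→Z gives 8>7]
(B,P,X): not NE [P1→C gives 8>4; P2→Q gives 9>1; P3→W gives 5>1]
(B,P,Y): not NE [P1→C gives 8>6; P2→Q gives 6>5]
(B,P,Z): not NE [P1→C gives 7>2; P3→W gives 5>3]
(B,P,W): not NE [P1→A gives 7>6; P2→Q gives 3>1]
(B,Q,X): not NE [P1→A gives 3>0; P3→Z gives 10>7]
(B,Q,Y): not NE [P1→C gives 8>0; P3→Z gives 10>8]
(B,Q,Z): NE
(B,Q,W): not NE [P1→C gives 9>1; P3→Z gives 10>9]
(C,P,X): not NE [P3→Z gives 8>4]
(C,P,Y): not NE [P2→Q gives 8>0; P3→Z gives 8>2]
(C,P,Z): not NE [P2→Q gives 7>4]
(C,P,W): not NE [P1→A gives 7>0; P2→Q gives 9>4; P3→Z gives 8>0]
(C,Q,X): not NE [P1→A gives 3>0; P2→P gives 5>3; P3→Y gives 8>4]
(C,Q,Y): NE
(C,Q,Z): not NE [P1→B gives 6>1; P3→Y gives 8>1]
(C,Q,W): not NE [P3→Y gives 8>0]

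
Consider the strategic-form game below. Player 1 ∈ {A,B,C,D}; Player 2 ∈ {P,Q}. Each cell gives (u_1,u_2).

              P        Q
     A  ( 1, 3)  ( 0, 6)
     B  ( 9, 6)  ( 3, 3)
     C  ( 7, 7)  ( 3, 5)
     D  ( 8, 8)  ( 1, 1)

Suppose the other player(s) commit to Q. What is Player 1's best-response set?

argmax u_1 = {B,C}

u_1(A vs Q) = 0
u_1(B vs Q) = 3
u_1(C vs Q) = 3
u_1(D vs Q) = 1
max payoff 3 at {B,C}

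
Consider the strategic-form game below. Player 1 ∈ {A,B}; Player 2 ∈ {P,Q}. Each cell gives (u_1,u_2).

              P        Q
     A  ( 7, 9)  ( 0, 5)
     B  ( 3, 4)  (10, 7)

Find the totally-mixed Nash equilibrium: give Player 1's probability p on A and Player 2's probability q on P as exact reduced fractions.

P1 indiff ⇒ q·7+(1-q)·0 = q·3+(1-q)·10 ⇒ q(4) = (1-q)(10) ⇒ q = 5/7
P2 indiff ⇒ p·9+(1-p)·4 = p·5+(1-p)·7 ⇒ p(4) = (1-p)(3) ⇒ p = 3/7

P1 mixes 3/7 on A; P2 mixes 5/7 on P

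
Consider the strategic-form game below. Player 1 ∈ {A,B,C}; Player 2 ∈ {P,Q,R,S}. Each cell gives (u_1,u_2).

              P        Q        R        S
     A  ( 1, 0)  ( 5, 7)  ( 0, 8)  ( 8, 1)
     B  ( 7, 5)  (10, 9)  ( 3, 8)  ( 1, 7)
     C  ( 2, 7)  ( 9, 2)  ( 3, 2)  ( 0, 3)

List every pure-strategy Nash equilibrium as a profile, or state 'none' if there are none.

PSNE = {(B,Q)}

(A,P): not NE [P1→B gives 7>1; P2→R gives 8>0]
(A,Q): not NE [P1→B gives 10>5; P2→R gives 8>7]
(A,R): not NE [P1→C gives 3>0]
(A,S): not NE [P2→R gives 8>1]
(B,P): not NE [P2→Q gives 9>5]
(B,Q): NE
(B,R): not NE [P2→Q gives 9>8]
(B,S): not NE [P1→A gives 8>1; P2→Q gives 9>7]
(C,P): not NE [P1→B gives 7>2]
(C,Q): not NE [P1→B gives 10>9; P2→P gives 7>2]
(C,R): not NE [P2→P gives 7>2]
(C,S): not NE [P1→A gives 8>0; P2→P gives 7>3]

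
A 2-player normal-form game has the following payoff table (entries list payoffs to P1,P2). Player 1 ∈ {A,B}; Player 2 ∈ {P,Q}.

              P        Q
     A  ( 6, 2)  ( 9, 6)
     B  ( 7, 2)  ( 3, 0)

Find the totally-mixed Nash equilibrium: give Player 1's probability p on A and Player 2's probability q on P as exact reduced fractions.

P1 indiff ⇒ q·6+(1-q)·9 = q·7+(1-q)·3 ⇒ q(-1) = (1-q)(-6) ⇒ q = 6/7
P2 indiff ⇒ p·2+(1-p)·2 = p·6+(1-p)·0 ⇒ p(-4) = (1-p)(-2) ⇒ p = 1/3

P1 mixes 1/3 on A; P2 mixes 6/7 on P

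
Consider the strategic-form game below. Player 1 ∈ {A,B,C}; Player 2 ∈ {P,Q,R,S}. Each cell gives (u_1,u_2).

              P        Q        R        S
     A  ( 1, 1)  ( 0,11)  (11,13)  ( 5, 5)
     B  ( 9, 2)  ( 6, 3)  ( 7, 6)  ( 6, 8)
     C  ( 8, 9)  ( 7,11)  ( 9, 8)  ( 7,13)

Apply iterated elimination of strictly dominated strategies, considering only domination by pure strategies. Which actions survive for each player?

Remaining: P1:{A,C} P2:{Q,R,S}

P2 drop P (Q beats it: A:11>1 B:3>2 C:11>9)
P1 drop B (C beats it: Q:7>6 R:9>7 S:7>6)
P1→{A,C} P2→{Q,R,S}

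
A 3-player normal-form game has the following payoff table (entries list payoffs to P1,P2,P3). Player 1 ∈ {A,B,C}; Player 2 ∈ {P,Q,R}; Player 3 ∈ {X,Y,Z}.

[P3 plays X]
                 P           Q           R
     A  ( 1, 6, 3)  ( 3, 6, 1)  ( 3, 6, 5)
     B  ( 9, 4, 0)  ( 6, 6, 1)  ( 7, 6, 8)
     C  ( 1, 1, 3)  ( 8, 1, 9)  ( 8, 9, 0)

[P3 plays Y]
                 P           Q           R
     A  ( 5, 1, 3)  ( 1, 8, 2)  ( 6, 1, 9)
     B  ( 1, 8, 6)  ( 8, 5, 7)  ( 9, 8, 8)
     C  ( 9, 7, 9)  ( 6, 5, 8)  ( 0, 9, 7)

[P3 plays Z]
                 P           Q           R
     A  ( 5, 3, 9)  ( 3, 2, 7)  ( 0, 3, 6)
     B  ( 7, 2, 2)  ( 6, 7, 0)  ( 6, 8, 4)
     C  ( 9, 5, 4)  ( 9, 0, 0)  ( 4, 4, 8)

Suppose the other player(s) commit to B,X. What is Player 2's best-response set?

argmax u_2 = {Q,R}

u_2(P vs B,X) = 4
u_2(Q vs B,X) = 6
u_2(R vs B,X) = 6
max payoff 6 at {Q,R}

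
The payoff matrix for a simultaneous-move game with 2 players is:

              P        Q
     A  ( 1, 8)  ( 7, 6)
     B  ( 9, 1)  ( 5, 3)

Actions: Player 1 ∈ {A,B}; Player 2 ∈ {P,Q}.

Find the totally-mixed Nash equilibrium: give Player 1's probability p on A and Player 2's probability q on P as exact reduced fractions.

P1 mixes 1/2 on A; P2 mixes 1/5 on P

P1 indiff ⇒ q·1+(1-q)·7 = q·9+(1-q)·5 ⇒ q(-8) = (1-q)(-2) ⇒ q = 1/5
P2 indiff ⇒ p·8+(1-p)·1 = p·6+(1-p)·3 ⇒ p(2) = (1-p)(2) ⇒ p = 1/2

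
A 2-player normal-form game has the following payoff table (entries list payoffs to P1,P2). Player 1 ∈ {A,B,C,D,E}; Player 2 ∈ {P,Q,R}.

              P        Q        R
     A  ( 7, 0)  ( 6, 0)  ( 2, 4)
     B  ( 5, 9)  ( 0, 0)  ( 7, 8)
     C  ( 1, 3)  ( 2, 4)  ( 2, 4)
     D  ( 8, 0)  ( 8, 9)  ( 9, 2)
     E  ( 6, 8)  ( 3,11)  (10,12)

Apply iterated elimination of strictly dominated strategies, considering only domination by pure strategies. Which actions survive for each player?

P1 drop A (D beats it: P:8>7 Q:8>6 R:9>2)
P1 drop B (D beats it: P:8>5 Q:8>0 R:9>7)
P1 drop C (D beats it: P:8>1 Q:8>2 R:9>2)
P2 drop P (Q beats it: D:9>0 E:11>8)
P1→{D,E} P2→{Q,R}

IESDS → P1:{D,E} P2:{Q,R}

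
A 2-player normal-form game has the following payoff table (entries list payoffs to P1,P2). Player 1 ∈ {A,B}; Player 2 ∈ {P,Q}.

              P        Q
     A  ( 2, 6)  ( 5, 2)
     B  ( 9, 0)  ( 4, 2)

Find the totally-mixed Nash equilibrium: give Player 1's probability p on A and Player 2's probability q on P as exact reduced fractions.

P1 mixes 1/3 on A; P2 mixes 1/8 on P

P1 indiff ⇒ q·2+(1-q)·5 = q·9+(1-q)·4 ⇒ q(-7) = (1-q)(-1) ⇒ q = 1/8
P2 indiff ⇒ p·6+(1-p)·0 = p·2+(1-p)·2 ⇒ p(4) = (1-p)(2) ⇒ p = 1/3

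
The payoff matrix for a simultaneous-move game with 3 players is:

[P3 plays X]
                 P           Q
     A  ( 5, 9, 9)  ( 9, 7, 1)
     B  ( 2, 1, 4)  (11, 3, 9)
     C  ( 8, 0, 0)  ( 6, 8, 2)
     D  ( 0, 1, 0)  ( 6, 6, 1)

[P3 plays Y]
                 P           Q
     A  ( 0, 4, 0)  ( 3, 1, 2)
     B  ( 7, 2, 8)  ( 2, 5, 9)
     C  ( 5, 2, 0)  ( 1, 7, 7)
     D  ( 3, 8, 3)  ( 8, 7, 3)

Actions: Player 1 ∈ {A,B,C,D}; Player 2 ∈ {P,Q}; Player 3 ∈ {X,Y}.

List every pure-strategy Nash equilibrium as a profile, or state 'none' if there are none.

(A,P,X): not NE [P1→C gives 8>5]
(A,P,Y): not NE [P1→B gives 7>0; P3→X gives 9>0]
(A,Q,X): not NE [P1→B gives 11>9; P2→P gives 9>7; P3→Y gives 2>1]
(A,Q,Y): not NE [P1→D gives 8>3; P2→P gives 4>1]
(B,P,X): not NE [P1→C gives 8>2; P2→Q gives 3>1; P3→Y gives 8>4]
(B,P,Y): not NE [P2→Q gives 5>2]
(B,Q,X): NE
(B,Q,Y): not NE [P1→D gives 8>2]
(C,P,X): not NE [P2→Q gives 8>0]
(C,P,Y): not NE [P1→B gives 7>5; P2→Q gives 7>2]
(C,Q,X): not NE [P1→B gives 11>6; P3→Y gives 7>2]
(C,Q,Y): not NE [P1→D gives 8>1]
(D,P,X): not NE [P1→C gives 8>0; P2→Q gives 6>1; P3→Y gives 3>0]
(D,P,Y): not NE [P1→B gives 7>3]
(D,Q,X): not NE [P1→B gives 11>6; P3→Y gives 3>1]
(D,Q,Y): not NE [P2→P gives 8>7]

NE set: (B,Q,X)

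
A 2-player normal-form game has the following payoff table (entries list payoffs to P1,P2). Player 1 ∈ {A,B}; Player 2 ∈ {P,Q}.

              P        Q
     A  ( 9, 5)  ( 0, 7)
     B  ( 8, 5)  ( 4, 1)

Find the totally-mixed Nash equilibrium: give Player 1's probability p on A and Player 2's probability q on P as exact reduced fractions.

p=2/3, q=4/5

P1 indiff ⇒ q·9+(1-q)·0 = q·8+(1-q)·4 ⇒ q(1) = (1-q)(4) ⇒ q = 4/5
P2 indiff ⇒ p·5+(1-p)·5 = p·7+(1-p)·1 ⇒ p(-2) = (1-p)(-4) ⇒ p = 2/3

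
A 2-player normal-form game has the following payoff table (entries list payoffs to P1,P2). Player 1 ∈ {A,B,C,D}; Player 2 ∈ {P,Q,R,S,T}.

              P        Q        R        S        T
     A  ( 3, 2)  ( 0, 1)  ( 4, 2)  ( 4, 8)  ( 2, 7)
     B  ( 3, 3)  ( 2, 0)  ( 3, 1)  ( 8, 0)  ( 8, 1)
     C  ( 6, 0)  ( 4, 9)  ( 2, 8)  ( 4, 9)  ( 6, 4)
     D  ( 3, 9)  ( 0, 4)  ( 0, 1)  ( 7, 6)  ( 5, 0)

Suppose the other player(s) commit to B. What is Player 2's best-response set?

BR_2 = {P}

u_2(P vs B) = 3
u_2(Q vs B) = 0
u_2(R vs B) = 1
u_2(S vs B) = 0
u_2(T vs B) = 1
max payoff 3 at {P}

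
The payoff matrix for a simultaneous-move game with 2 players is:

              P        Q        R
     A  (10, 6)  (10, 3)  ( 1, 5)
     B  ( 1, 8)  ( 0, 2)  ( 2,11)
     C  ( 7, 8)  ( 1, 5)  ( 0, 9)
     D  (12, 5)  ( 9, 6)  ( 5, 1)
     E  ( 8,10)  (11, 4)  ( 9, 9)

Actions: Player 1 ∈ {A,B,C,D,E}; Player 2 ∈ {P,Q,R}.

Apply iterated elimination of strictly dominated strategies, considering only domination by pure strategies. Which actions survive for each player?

P1 drop B (D beats it: P:12>1 Q:9>0 R:5>2)
P1 drop C (A beats it: P:10>7 Q:10>1 R:1>0)
P2 drop R (P beats it: A:6>5 D:5>1 E:10>9)
P1→{A,D,E} P2→{P,Q}

Remaining: P1:{A,D,E} P2:{P,Q}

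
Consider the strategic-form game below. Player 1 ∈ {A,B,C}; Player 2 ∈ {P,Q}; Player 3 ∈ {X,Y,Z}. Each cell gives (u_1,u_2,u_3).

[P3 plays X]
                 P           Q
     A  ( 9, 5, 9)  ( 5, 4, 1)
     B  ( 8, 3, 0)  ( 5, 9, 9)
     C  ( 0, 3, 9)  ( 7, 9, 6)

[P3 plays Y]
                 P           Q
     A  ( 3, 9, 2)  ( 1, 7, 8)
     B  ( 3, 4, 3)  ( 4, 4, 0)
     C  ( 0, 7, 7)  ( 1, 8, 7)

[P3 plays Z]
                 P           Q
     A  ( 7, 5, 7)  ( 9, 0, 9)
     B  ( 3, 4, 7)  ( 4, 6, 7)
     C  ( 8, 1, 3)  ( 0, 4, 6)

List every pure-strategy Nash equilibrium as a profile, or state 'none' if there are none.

PSNE = {(A,P,X)}

(A,P,X): NE
(A,P,Y): not NE [P3→X gives 9>2]
(A,P,Z): not NE [P1→C gives 8>7; P3→X gives 9>7]
(A,Q,X): not NE [P1→C gives 7>5; P2→P gives 5>4; P3→Z gives 9>1]
(A,Q,Y): not NE [P1→B gives 4>1; P2→P gives 9>7; P3→Z gives 9>8]
(A,Q,Z): not NE [P2→P gives 5>0]
(B,P,X): not NE [P1→A gives 9>8; P2→Q gives 9>3; P3→Z gives 7>0]
(B,P,Y): not NE [P3→Z gives 7>3]
(B,P,Z): not NE [P1→C gives 8>3; P2→Q gives 6>4]
(B,Q,X): not NE [P1→C gives 7>5]
(B,Q,Y): not NE [P3→X gives 9>0]
(B,Q,Z): not NE [P1→A gives 9>4; P3→X gives 9>7]
(C,P,X): not NE [P1→A gives 9>0; P2→Q gives 9>3]
(C,P,Y): not NE [P1→B gives 3>0; P2→Q gives 8>7; P3→X gives 9>7]
(C,P,Z): not NE [P2→Q gives 4>1; P3→X gives 9>3]
(C,Q,X): not NE [P3→Y gives 7>6]
(C,Q,Y): not NE [P1→B gives 4>1]
(C,Q,Z): not NE [P1→A gives 9>0; P3→Y gives 7>6]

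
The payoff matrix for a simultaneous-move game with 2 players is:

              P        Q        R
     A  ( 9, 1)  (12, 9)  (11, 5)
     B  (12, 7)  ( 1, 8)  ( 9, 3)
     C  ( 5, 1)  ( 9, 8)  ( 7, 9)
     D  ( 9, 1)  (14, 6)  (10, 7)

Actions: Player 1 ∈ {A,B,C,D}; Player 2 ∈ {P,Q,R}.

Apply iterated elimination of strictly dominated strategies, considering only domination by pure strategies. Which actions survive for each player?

Remaining: P1:{A,D} P2:{Q,R}

P1 drop C (A beats it: P:9>5 Q:12>9 R:11>7)
P2 drop P (Q beats it: A:9>1 B:8>7 D:6>1)
P1 drop B (A beats it: Q:12>1 R:11>9)
P1→{A,D} P2→{Q,R}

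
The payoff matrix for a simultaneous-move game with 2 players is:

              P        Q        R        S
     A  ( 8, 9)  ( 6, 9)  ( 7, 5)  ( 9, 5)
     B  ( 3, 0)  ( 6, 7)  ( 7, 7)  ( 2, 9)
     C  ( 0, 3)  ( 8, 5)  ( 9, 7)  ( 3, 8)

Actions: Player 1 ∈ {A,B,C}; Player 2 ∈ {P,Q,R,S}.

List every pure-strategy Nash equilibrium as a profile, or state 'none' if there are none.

(A,P): NE
(A,Q): not NE [P1→C gives 8>6]
(A,R): not NE [P1→C gives 9>7; P2→Q gives 9>5]
(A,S): not NE [P2→Q gives 9>5]
(B,P): not NE [P1→A gives 8>3; P2→S gives 9>0]
(B,Q): not NE [P1→C gives 8>6; P2→S gives 9>7]
(B,R): not NE [P1→C gives 9>7; P2→S gives 9>7]
(B,S): not NE [P1→A gives 9>2]
(C,P): not NE [P1→A gives 8>0; P2→S gives 8>3]
(C,Q): not NE [P2→S gives 8>5]
(C,R): not NE [P2→S gives 8>7]
(C,S): not NE [P1→A gives 9>3]

PSNE = {(A,P)}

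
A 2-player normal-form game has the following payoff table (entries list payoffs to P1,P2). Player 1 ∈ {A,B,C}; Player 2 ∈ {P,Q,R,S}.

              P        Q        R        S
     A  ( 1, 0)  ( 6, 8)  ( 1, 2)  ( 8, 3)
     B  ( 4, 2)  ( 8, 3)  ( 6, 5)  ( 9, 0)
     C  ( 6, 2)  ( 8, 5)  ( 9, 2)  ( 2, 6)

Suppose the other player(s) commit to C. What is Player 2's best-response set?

u_2(P vs C) = 2
u_2(Q vs C) = 5
u_2(R vs C) = 2
u_2(S vs C) = 6
max payoff 6 at {S}

BR_2 = {S}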